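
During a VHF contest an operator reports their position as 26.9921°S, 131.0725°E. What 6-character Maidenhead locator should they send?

Add 180° to longitude and 90° to latitude: 311.0725, 63.0079.
Field: lon ⌊311.0725/20⌋ = 15 → P; lat ⌊63.0079/10⌋ = 6 → G.
Square: lon ⌊11.0725/2⌋ = 5; lat ⌊3.0079/1⌋ = 3.
Subsquare: lon ⌊1.0725/0.0833333⌋ = 12 → m; lat ⌊0.0079/0.0416667⌋ = 0 → a.

PG53ma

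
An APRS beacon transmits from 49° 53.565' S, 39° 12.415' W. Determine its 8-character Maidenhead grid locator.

Shift to the Maidenhead origin (180°W, 90°S): lon 140.79308, lat 40.10725.
Field: 140.79308/20 → 7 → H, 40.10725/10 → 4 → E; chars HE.
Square: 0.79308/2 → 0, 0.10725/1 → 0; chars 00.
Subsquare: 0.79308/0.0833333 → 9 → j, 0.10725/0.0416667 → 2 → c; chars jc.
Extended square: 0.04308/0.00833333 → 5, 0.02392/0.00416667 → 5; chars 55.

HE00jc55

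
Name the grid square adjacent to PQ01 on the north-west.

Longitude square 0; −1 → -1, wraps to 9, carry into field.
Longitude field P = 15; −1 → 14 = O.
Latitude square 1; +1 → 2.

OQ92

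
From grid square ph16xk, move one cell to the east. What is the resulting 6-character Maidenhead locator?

PH26ak

Longitude subsquare x = 23; +1 → 24, wraps to 0 = a, carry into square.
Longitude square 1; +1 → 2.
The latitude characters are unchanged.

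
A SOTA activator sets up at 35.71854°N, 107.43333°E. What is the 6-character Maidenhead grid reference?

OM35rr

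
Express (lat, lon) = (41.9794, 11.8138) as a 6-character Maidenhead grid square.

Add 180° to longitude and 90° to latitude: 191.8138, 131.9794.
Field (20°×10°, letters A–R): 191.8138/20 → 9 → J, 131.9794/10 → 13 → N; chars JN.
Square (2°×1°, digits 0–9): 11.8138/2 → 5, 1.9794/1 → 1; chars 51.
Subsquare (5′×2.5′, letters a–x): 1.8138/0.0833333 → 21 → v, 0.9794/0.0416667 → 23 → x; chars vx.

JN51vx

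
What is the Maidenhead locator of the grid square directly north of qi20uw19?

QI20ux10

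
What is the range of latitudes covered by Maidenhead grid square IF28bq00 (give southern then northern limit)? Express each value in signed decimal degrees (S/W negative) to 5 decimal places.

Field I=8, F=5: +8·20° lon, +5·10° lat → SW at lon -20°, lat -40°.
Square 2, 8: +2·2° lon, +8·1° lat → SW at lon -16°, lat -32°.
Subsquare b=1, q=16: +1·0.0833333° lon, +16·0.0416667° lat → SW at lon -15.9167°, lat -31.3333°.
Extended square 0, 0: +0·0.00833333° lon, +0·0.00416667° lat → SW at lon -15.9167°, lat -31.3333°.
Cell spans 0.00833333° lon × 0.00416667° lat.
south -31.33333, north -31.32917.

-31.33333, -31.32917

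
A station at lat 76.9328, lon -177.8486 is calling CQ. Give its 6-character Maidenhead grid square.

AQ16bw

Offset from 180°W / 90°S: lon 2.1514°, lat 166.9328°.
Field (20°×10°, letters A–R): lon ⌊2.1514/20⌋ = 0 → A; lat ⌊166.9328/10⌋ = 16 → Q.
Square (2°×1°, digits 0–9): lon ⌊2.1514/2⌋ = 1; lat ⌊6.9328/1⌋ = 6.
Subsquare (5′×2.5′, letters a–x): lon ⌊0.1514/0.0833333⌋ = 1 → b; lat ⌊0.9328/0.0416667⌋ = 22 → w.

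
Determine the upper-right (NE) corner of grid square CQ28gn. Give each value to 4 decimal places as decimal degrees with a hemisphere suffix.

78.5833° N, 135.4167° W

Field C=2, Q=16: +2·20° lon, +16·10° lat → SW at lon -140°, lat 70°.
Square 2, 8: +2·2° lon, +8·1° lat → SW at lon -136°, lat 78°.
Subsquare g=6, n=13: +6·0.0833333° lon, +13·0.0416667° lat → SW at lon -135.5°, lat 78.5417°.
Cell spans 0.0833333° lon × 0.0416667° lat. NE corner is SW corner plus one full cell.
latitude 78.5833° N, longitude 135.4167° W.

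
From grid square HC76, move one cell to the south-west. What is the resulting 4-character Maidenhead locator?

Longitude square 7; −1 → 6.
Latitude square 6; −1 → 5.

HC65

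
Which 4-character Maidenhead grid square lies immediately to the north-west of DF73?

DF64

Longitude square 7; −1 → 6.
Latitude square 3; +1 → 4.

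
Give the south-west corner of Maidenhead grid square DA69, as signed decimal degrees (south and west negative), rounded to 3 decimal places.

Field D=3, A=0: +3·20° lon, +0·10° lat → SW at lon -120°, lat -90°.
Square 6, 9: +6·2° lon, +9·1° lat → SW at lon -108°, lat -81°.
latitude -81.000, longitude -108.000.

-81.000, -108.000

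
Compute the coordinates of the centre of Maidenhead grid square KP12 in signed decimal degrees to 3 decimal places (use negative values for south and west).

Field K=10, P=15: +10·20° lon, +15·10° lat → SW at lon 20°, lat 60°.
Square 1, 2: +1·2° lon, +2·1° lat → SW at lon 22°, lat 62°.
Cell spans 2° lon × 1° lat. Centre is SW corner plus half of each.
latitude 62.500, longitude 23.000.

62.500, 23.000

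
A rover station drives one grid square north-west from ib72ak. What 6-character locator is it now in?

IB62xl

Longitude subsquare a = 0; −1 → -1, wraps to 23 = x, carry into square.
Longitude square 7; −1 → 6.
Latitude subsquare k = 10; +1 → 11 = l.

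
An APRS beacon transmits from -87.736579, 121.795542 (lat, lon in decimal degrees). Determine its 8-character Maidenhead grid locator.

PA02vg53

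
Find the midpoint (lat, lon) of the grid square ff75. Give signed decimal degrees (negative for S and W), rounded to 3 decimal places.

Field F=5, F=5: +5·20° lon, +5·10° lat → SW at lon -80°, lat -40°.
Square 7, 5: +7·2° lon, +5·1° lat → SW at lon -66°, lat -35°.
Cell spans 2° lon × 1° lat. Centre is SW corner plus half of each.
latitude -34.500, longitude -65.000.

-34.500, -65.000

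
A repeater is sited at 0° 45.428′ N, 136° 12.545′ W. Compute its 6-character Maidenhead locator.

Offset from 180°W / 90°S: lon 43.7909°, lat 90.7571°.
Field: lon ⌊43.7909/20⌋ = 2 → C; lat ⌊90.7571/10⌋ = 9 → J.
Square: lon ⌊3.7909/2⌋ = 1; lat ⌊0.7571/1⌋ = 0.
Subsquare: lon ⌊1.7909/0.0833333⌋ = 21 → v; lat ⌊0.7571/0.0416667⌋ = 18 → s.

CJ10vs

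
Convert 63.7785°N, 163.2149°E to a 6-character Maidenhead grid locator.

RP13os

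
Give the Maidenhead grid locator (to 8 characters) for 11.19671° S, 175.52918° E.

RH78st32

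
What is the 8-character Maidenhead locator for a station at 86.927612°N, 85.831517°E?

NR26vw92

Shift to the Maidenhead origin (180°W, 90°S): lon 265.83152, lat 176.92761.
Field (20°×10°, letters A–R): 265.83152/20 → 13 → N, 176.92761/10 → 17 → R; chars NR.
Square (2°×1°, digits 0–9): 5.83152/2 → 2, 6.92761/1 → 6; chars 26.
Subsquare (5′×2.5′, letters a–x): 1.83152/0.0833333 → 21 → v, 0.92761/0.0416667 → 22 → w; chars vw.
Extended square (30″×15″, digits 0–9): 0.08152/0.00833333 → 9, 0.01095/0.00416667 → 2; chars 92.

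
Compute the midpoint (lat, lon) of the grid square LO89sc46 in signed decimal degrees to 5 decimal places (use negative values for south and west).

59.11042, 57.53750

Field L=11, O=14: +11·20° lon, +14·10° lat → SW at lon 40°, lat 50°.
Square 8, 9: +8·2° lon, +9·1° lat → SW at lon 56°, lat 59°.
Subsquare s=18, c=2: +18·0.0833333° lon, +2·0.0416667° lat → SW at lon 57.5°, lat 59.0833°.
Extended square 4, 6: +4·0.00833333° lon, +6·0.00416667° lat → SW at lon 57.5333°, lat 59.1083°.
Cell spans 0.00833333° lon × 0.00416667° lat. Centre is SW corner plus half of each.
latitude 59.11042, longitude 57.53750.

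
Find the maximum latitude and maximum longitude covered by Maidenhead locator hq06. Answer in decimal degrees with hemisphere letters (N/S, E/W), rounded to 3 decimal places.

Field H=7, Q=16: +7·20° lon, +16·10° lat → SW at lon -40°, lat 70°.
Square 0, 6: +0·2° lon, +6·1° lat → SW at lon -40°, lat 76°.
Cell spans 2° lon × 1° lat. NE corner is SW corner plus one full cell.
latitude 77.000° N, longitude 38.000° W.

77.000° N, 38.000° W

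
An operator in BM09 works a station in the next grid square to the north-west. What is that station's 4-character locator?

AN90

Longitude square 0; −1 → -1, wraps to 9, carry into field.
Longitude field B = 1; −1 → 0 = A.
Latitude square 9; +1 → 10, wraps to 0, carry into field.
Latitude field M = 12; +1 → 13 = N.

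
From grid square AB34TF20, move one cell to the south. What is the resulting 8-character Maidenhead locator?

Latitude extended square 0; −1 → -1, wraps to 9, carry into subsquare.
Latitude subsquare f = 5; −1 → 4 = e.
The longitude characters are unchanged.

AB34te29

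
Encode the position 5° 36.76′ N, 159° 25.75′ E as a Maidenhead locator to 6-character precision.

QJ95ro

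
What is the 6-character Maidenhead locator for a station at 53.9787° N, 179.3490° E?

Shift to the Maidenhead origin (180°W, 90°S): lon 359.3490, lat 143.9787.
Field: 359.3490/20 → 17 → R, 143.9787/10 → 14 → O; chars RO.
Square: 19.3490/2 → 9, 3.9787/1 → 3; chars 93.
Subsquare: 1.3490/0.0833333 → 16 → q, 0.9787/0.0416667 → 23 → x; chars qx.

RO93qx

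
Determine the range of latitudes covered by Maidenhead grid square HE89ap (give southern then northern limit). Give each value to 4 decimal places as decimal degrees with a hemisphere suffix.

Field H=7, E=4: +7·20° lon, +4·10° lat → SW at lon -40°, lat -50°.
Square 8, 9: +8·2° lon, +9·1° lat → SW at lon -24°, lat -41°.
Subsquare a=0, p=15: +0·0.0833333° lon, +15·0.0416667° lat → SW at lon -24°, lat -40.375°.
Cell spans 0.0833333° lon × 0.0416667° lat.
south 40.3750° S, north 40.3333° S.

40.3750° S, 40.3333° S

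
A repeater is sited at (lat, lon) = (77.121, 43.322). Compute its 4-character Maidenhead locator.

LQ17

Shift to the Maidenhead origin (180°W, 90°S): lon 223.32, lat 167.12.
Field: 223.32/20 → 11 → L, 167.12/10 → 16 → Q; chars LQ.
Square: 3.32/2 → 1, 7.12/1 → 7; chars 17.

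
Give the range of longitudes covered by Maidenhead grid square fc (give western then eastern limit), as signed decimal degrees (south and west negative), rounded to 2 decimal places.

-80.00, -60.00

Field F=5, C=2: +5·20° lon, +2·10° lat → SW at lon -80°, lat -70°.
Cell spans 20° lon × 10° lat.
west -80.00, east -60.00.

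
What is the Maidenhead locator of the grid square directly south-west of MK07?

LK96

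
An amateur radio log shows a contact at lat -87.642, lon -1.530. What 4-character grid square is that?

Add 180° to longitude and 90° to latitude: 178.47, 2.36.
Field: 178.47/20 → 8 → I, 2.36/10 → 0 → A; chars IA.
Square: 18.47/2 → 9, 2.36/1 → 2; chars 92.

IA92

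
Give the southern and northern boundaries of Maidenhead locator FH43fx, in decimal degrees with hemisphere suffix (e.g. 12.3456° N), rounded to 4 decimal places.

Field F=5, H=7: +5·20° lon, +7·10° lat → SW at lon -80°, lat -20°.
Square 4, 3: +4·2° lon, +3·1° lat → SW at lon -72°, lat -17°.
Subsquare f=5, x=23: +5·0.0833333° lon, +23·0.0416667° lat → SW at lon -71.5833°, lat -16.0417°.
Cell spans 0.0833333° lon × 0.0416667° lat.
south 16.0417° S, north 16.0000° S.

16.0417° S, 16.0000° S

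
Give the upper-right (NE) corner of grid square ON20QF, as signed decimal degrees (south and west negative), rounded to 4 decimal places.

40.2500, 105.4167

Field O=14, N=13: +14·20° lon, +13·10° lat → SW at lon 100°, lat 40°.
Square 2, 0: +2·2° lon, +0·1° lat → SW at lon 104°, lat 40°.
Subsquare q=16, f=5: +16·0.0833333° lon, +5·0.0416667° lat → SW at lon 105.333°, lat 40.2083°.
Cell spans 0.0833333° lon × 0.0416667° lat. NE corner is SW corner plus one full cell.
latitude 40.2500, longitude 105.4167.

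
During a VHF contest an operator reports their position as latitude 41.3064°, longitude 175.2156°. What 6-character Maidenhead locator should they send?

RN71oh

Add 180° to longitude and 90° to latitude: 355.2156, 131.3064.
Field (20°×10°, letters A–R): 355.2156/20 → 17 → R, 131.3064/10 → 13 → N; chars RN.
Square (2°×1°, digits 0–9): 15.2156/2 → 7, 1.3064/1 → 1; chars 71.
Subsquare (5′×2.5′, letters a–x): 1.2156/0.0833333 → 14 → o, 0.3064/0.0416667 → 7 → h; chars oh.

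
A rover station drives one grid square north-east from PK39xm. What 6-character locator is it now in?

PK49an

Longitude subsquare x = 23; +1 → 24, wraps to 0 = a, carry into square.
Longitude square 3; +1 → 4.
Latitude subsquare m = 12; +1 → 13 = n.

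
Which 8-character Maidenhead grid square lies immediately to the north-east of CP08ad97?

CP08bd08

Longitude extended square 9; +1 → 10, wraps to 0, carry into subsquare.
Longitude subsquare a = 0; +1 → 1 = b.
Latitude extended square 7; +1 → 8.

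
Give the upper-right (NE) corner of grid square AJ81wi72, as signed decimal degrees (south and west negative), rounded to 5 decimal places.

Field A=0, J=9: +0·20° lon, +9·10° lat → SW at lon -180°, lat 0°.
Square 8, 1: +8·2° lon, +1·1° lat → SW at lon -164°, lat 1°.
Subsquare w=22, i=8: +22·0.0833333° lon, +8·0.0416667° lat → SW at lon -162.167°, lat 1.33333°.
Extended square 7, 2: +7·0.00833333° lon, +2·0.00416667° lat → SW at lon -162.108°, lat 1.34167°.
Cell spans 0.00833333° lon × 0.00416667° lat. NE corner is SW corner plus one full cell.
latitude 1.34583, longitude -162.10000.

1.34583, -162.10000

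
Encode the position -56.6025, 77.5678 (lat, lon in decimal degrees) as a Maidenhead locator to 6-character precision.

Shift to the Maidenhead origin (180°W, 90°S): lon 257.5678, lat 33.3975.
Field: lon ⌊257.5678/20⌋ = 12 → M; lat ⌊33.3975/10⌋ = 3 → D.
Square: lon ⌊17.5678/2⌋ = 8; lat ⌊3.3975/1⌋ = 3.
Subsquare: lon ⌊1.5678/0.0833333⌋ = 18 → s; lat ⌊0.3975/0.0416667⌋ = 9 → j.

MD83sj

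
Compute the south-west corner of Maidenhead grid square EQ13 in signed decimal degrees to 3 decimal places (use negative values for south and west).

73.000, -98.000

Field E=4, Q=16: +4·20° lon, +16·10° lat → SW at lon -100°, lat 70°.
Square 1, 3: +1·2° lon, +3·1° lat → SW at lon -98°, lat 73°.
latitude 73.000, longitude -98.000.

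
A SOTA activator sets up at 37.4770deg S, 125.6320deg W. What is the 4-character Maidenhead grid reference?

CF72

Add 180° to longitude and 90° to latitude: 54.37, 52.52.
Field: lon ⌊54.37/20⌋ = 2 → C; lat ⌊52.52/10⌋ = 5 → F.
Square: lon ⌊14.37/2⌋ = 7; lat ⌊2.52/1⌋ = 2.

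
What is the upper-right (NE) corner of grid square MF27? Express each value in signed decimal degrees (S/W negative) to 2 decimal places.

Field M=12, F=5: +12·20° lon, +5·10° lat → SW at lon 60°, lat -40°.
Square 2, 7: +2·2° lon, +7·1° lat → SW at lon 64°, lat -33°.
Cell spans 2° lon × 1° lat. NE corner is SW corner plus one full cell.
latitude -32.00, longitude 66.00.

-32.00, 66.00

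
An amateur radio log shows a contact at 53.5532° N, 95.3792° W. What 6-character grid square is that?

EO23hn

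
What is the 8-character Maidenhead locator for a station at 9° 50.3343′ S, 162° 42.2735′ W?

AI80pd58

Offset from 180°W / 90°S: lon 17.29544°, lat 80.16110°.
Field: lon ⌊17.29544/20⌋ = 0 → A; lat ⌊80.16110/10⌋ = 8 → I.
Square: lon ⌊17.29544/2⌋ = 8; lat ⌊0.16110/1⌋ = 0.
Subsquare: lon ⌊1.29544/0.0833333⌋ = 15 → p; lat ⌊0.16110/0.0416667⌋ = 3 → d.
Extended square: lon ⌊0.04544/0.00833333⌋ = 5; lat ⌊0.03610/0.00416667⌋ = 8.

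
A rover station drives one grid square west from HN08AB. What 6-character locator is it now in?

Longitude subsquare a = 0; −1 → -1, wraps to 23 = x, carry into square.
Longitude square 0; −1 → -1, wraps to 9, carry into field.
Longitude field H = 7; −1 → 6 = G.
The latitude characters are unchanged.

GN98xb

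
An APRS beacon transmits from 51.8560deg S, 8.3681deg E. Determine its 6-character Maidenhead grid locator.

Shift to the Maidenhead origin (180°W, 90°S): lon 188.3681, lat 38.1440.
Field: 188.3681/20 → 9 → J, 38.1440/10 → 3 → D; chars JD.
Square: 8.3681/2 → 4, 8.1440/1 → 8; chars 48.
Subsquare: 0.3681/0.0833333 → 4 → e, 0.1440/0.0416667 → 3 → d; chars ed.

JD48ed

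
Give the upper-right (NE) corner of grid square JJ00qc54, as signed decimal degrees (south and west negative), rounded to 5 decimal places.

0.10417, 1.38333

Field J=9, J=9: +9·20° lon, +9·10° lat → SW at lon 0°, lat 0°.
Square 0, 0: +0·2° lon, +0·1° lat → SW at lon 0°, lat 0°.
Subsquare q=16, c=2: +16·0.0833333° lon, +2·0.0416667° lat → SW at lon 1.33333°, lat 0.0833333°.
Extended square 5, 4: +5·0.00833333° lon, +4·0.00416667° lat → SW at lon 1.375°, lat 0.1°.
Cell spans 0.00833333° lon × 0.00416667° lat. NE corner is SW corner plus one full cell.
latitude 0.10417, longitude 1.38333.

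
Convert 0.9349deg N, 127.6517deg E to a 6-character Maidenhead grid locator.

Shift to the Maidenhead origin (180°W, 90°S): lon 307.6517, lat 90.9349.
Field (20°×10°, letters A–R): 307.6517/20 → 15 → P, 90.9349/10 → 9 → J; chars PJ.
Square (2°×1°, digits 0–9): 7.6517/2 → 3, 0.9349/1 → 0; chars 30.
Subsquare (5′×2.5′, letters a–x): 1.6517/0.0833333 → 19 → t, 0.9349/0.0416667 → 22 → w; chars tw.

PJ30tw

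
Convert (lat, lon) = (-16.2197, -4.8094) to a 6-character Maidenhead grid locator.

Shift to the Maidenhead origin (180°W, 90°S): lon 175.1906, lat 73.7803.
Field: lon ⌊175.1906/20⌋ = 8 → I; lat ⌊73.7803/10⌋ = 7 → H.
Square: lon ⌊15.1906/2⌋ = 7; lat ⌊3.7803/1⌋ = 3.
Subsquare: lon ⌊1.1906/0.0833333⌋ = 14 → o; lat ⌊0.7803/0.0416667⌋ = 18 → s.

IH73os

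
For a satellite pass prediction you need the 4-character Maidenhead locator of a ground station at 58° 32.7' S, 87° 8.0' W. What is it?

Add 180° to longitude and 90° to latitude: 92.87, 31.45.
Field: 92.87/20 → 4 → E, 31.45/10 → 3 → D; chars ED.
Square: 12.87/2 → 6, 1.45/1 → 1; chars 61.

ED61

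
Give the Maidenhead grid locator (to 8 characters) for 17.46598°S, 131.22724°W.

CH42jm28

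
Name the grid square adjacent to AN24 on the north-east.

Longitude square 2; +1 → 3.
Latitude square 4; +1 → 5.

AN35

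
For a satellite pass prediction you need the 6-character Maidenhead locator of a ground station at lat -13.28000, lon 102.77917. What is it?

OH16jr

Offset from 180°W / 90°S: lon 282.7792°, lat 76.7200°.
Field: 282.7792/20 → 14 → O, 76.7200/10 → 7 → H; chars OH.
Square: 2.7792/2 → 1, 6.7200/1 → 6; chars 16.
Subsquare: 0.7792/0.0833333 → 9 → j, 0.7200/0.0416667 → 17 → r; chars jr.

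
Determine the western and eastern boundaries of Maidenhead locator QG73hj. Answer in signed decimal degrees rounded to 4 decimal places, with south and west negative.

154.5833, 154.6667

Field Q=16, G=6: +16·20° lon, +6·10° lat → SW at lon 140°, lat -30°.
Square 7, 3: +7·2° lon, +3·1° lat → SW at lon 154°, lat -27°.
Subsquare h=7, j=9: +7·0.0833333° lon, +9·0.0416667° lat → SW at lon 154.583°, lat -26.625°.
Cell spans 0.0833333° lon × 0.0416667° lat.
west 154.5833, east 154.6667.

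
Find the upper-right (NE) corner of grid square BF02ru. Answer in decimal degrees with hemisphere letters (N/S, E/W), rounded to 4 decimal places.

37.1250° S, 158.5000° W

Field B=1, F=5: +1·20° lon, +5·10° lat → SW at lon -160°, lat -40°.
Square 0, 2: +0·2° lon, +2·1° lat → SW at lon -160°, lat -38°.
Subsquare r=17, u=20: +17·0.0833333° lon, +20·0.0416667° lat → SW at lon -158.583°, lat -37.1667°.
Cell spans 0.0833333° lon × 0.0416667° lat. NE corner is SW corner plus one full cell.
latitude 37.1250° S, longitude 158.5000° W.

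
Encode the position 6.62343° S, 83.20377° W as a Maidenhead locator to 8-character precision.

Shift to the Maidenhead origin (180°W, 90°S): lon 96.79623, lat 83.37657.
Field: 96.79623/20 → 4 → E, 83.37657/10 → 8 → I; chars EI.
Square: 16.79623/2 → 8, 3.37657/1 → 3; chars 83.
Subsquare: 0.79623/0.0833333 → 9 → j, 0.37657/0.0416667 → 9 → j; chars jj.
Extended square: 0.04623/0.00833333 → 5, 0.00157/0.00416667 → 0; chars 50.

EI83jj50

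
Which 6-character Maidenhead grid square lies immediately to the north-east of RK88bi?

Longitude subsquare b = 1; +1 → 2 = c.
Latitude subsquare i = 8; +1 → 9 = j.

RK88cj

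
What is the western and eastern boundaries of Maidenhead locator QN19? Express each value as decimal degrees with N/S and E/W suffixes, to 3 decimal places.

142.000° E, 144.000° E

Field Q=16, N=13: +16·20° lon, +13·10° lat → SW at lon 140°, lat 40°.
Square 1, 9: +1·2° lon, +9·1° lat → SW at lon 142°, lat 49°.
Cell spans 2° lon × 1° lat.
west 142.000° E, east 144.000° E.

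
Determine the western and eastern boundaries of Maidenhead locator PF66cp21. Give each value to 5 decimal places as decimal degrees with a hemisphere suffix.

132.18333° E, 132.19167° E

Field P=15, F=5: +15·20° lon, +5·10° lat → SW at lon 120°, lat -40°.
Square 6, 6: +6·2° lon, +6·1° lat → SW at lon 132°, lat -34°.
Subsquare c=2, p=15: +2·0.0833333° lon, +15·0.0416667° lat → SW at lon 132.167°, lat -33.375°.
Extended square 2, 1: +2·0.00833333° lon, +1·0.00416667° lat → SW at lon 132.183°, lat -33.3708°.
Cell spans 0.00833333° lon × 0.00416667° lat.
west 132.18333° E, east 132.19167° E.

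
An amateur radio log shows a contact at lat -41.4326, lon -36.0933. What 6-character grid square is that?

HE18wn

Add 180° to longitude and 90° to latitude: 143.9067, 48.5674.
Field (20°×10°, letters A–R): lon ⌊143.9067/20⌋ = 7 → H; lat ⌊48.5674/10⌋ = 4 → E.
Square (2°×1°, digits 0–9): lon ⌊3.9067/2⌋ = 1; lat ⌊8.5674/1⌋ = 8.
Subsquare (5′×2.5′, letters a–x): lon ⌊1.9067/0.0833333⌋ = 22 → w; lat ⌊0.5674/0.0416667⌋ = 13 → n.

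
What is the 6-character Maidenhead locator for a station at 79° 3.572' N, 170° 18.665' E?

RQ59db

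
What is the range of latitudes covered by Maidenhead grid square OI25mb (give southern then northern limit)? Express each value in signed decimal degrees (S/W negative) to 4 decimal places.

-4.9583, -4.9167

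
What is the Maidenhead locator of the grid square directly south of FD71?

Latitude square 1; −1 → 0.
The longitude characters are unchanged.

FD70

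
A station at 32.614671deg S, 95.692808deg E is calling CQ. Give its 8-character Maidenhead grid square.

NF77uj32

Offset from 180°W / 90°S: lon 275.69281°, lat 57.38533°.
Field: 275.69281/20 → 13 → N, 57.38533/10 → 5 → F; chars NF.
Square: 15.69281/2 → 7, 7.38533/1 → 7; chars 77.
Subsquare: 1.69281/0.0833333 → 20 → u, 0.38533/0.0416667 → 9 → j; chars uj.
Extended square: 0.02614/0.00833333 → 3, 0.01033/0.00416667 → 2; chars 32.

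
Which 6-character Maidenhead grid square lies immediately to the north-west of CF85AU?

Longitude subsquare a = 0; −1 → -1, wraps to 23 = x, carry into square.
Longitude square 8; −1 → 7.
Latitude subsquare u = 20; +1 → 21 = v.

CF75xv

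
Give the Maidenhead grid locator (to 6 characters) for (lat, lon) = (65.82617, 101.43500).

Offset from 180°W / 90°S: lon 281.4350°, lat 155.8262°.
Field: lon ⌊281.4350/20⌋ = 14 → O; lat ⌊155.8262/10⌋ = 15 → P.
Square: lon ⌊1.4350/2⌋ = 0; lat ⌊5.8262/1⌋ = 5.
Subsquare: lon ⌊1.4350/0.0833333⌋ = 17 → r; lat ⌊0.8262/0.0416667⌋ = 19 → t.

OP05rt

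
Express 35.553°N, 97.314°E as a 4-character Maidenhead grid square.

NM85

Shift to the Maidenhead origin (180°W, 90°S): lon 277.31, lat 125.55.
Field (20°×10°, letters A–R): lon ⌊277.31/20⌋ = 13 → N; lat ⌊125.55/10⌋ = 12 → M.
Square (2°×1°, digits 0–9): lon ⌊17.31/2⌋ = 8; lat ⌊5.55/1⌋ = 5.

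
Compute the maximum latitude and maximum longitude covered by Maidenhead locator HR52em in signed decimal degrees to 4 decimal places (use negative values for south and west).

82.5417, -29.5833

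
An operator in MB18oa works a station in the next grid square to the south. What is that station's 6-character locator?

MB17ox

Latitude subsquare a = 0; −1 → -1, wraps to 23 = x, carry into square.
Latitude square 8; −1 → 7.
The longitude characters are unchanged.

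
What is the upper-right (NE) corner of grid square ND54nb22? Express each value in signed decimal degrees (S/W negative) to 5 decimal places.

Field N=13, D=3: +13·20° lon, +3·10° lat → SW at lon 80°, lat -60°.
Square 5, 4: +5·2° lon, +4·1° lat → SW at lon 90°, lat -56°.
Subsquare n=13, b=1: +13·0.0833333° lon, +1·0.0416667° lat → SW at lon 91.0833°, lat -55.9583°.
Extended square 2, 2: +2·0.00833333° lon, +2·0.00416667° lat → SW at lon 91.1°, lat -55.95°.
Cell spans 0.00833333° lon × 0.00416667° lat. NE corner is SW corner plus one full cell.
latitude -55.94583, longitude 91.10833.

-55.94583, 91.10833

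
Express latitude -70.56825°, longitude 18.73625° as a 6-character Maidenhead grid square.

JB99ik

Add 180° to longitude and 90° to latitude: 198.7362, 19.4317.
Field: 198.7362/20 → 9 → J, 19.4317/10 → 1 → B; chars JB.
Square: 18.7362/2 → 9, 9.4317/1 → 9; chars 99.
Subsquare: 0.7362/0.0833333 → 8 → i, 0.4317/0.0416667 → 10 → k; chars ik.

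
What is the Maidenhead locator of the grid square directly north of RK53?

RK54

Latitude square 3; +1 → 4.
The longitude characters are unchanged.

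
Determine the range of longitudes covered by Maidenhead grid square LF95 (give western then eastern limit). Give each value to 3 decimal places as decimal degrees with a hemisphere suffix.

Field L=11, F=5: +11·20° lon, +5·10° lat → SW at lon 40°, lat -40°.
Square 9, 5: +9·2° lon, +5·1° lat → SW at lon 58°, lat -35°.
Cell spans 2° lon × 1° lat.
west 58.000° E, east 60.000° E.

58.000° E, 60.000° E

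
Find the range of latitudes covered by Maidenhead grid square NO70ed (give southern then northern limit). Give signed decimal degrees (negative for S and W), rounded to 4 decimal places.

50.1250, 50.1667

Field N=13, O=14: +13·20° lon, +14·10° lat → SW at lon 80°, lat 50°.
Square 7, 0: +7·2° lon, +0·1° lat → SW at lon 94°, lat 50°.
Subsquare e=4, d=3: +4·0.0833333° lon, +3·0.0416667° lat → SW at lon 94.3333°, lat 50.125°.
Cell spans 0.0833333° lon × 0.0416667° lat.
south 50.1250, north 50.1667.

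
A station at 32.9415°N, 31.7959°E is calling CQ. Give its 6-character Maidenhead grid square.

Offset from 180°W / 90°S: lon 211.7959°, lat 122.9415°.
Field: 211.7959/20 → 10 → K, 122.9415/10 → 12 → M; chars KM.
Square: 11.7959/2 → 5, 2.9415/1 → 2; chars 52.
Subsquare: 1.7959/0.0833333 → 21 → v, 0.9415/0.0416667 → 22 → w; chars vw.

KM52vw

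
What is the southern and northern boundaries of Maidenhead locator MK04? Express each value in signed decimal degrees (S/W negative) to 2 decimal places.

14.00, 15.00

Field M=12, K=10: +12·20° lon, +10·10° lat → SW at lon 60°, lat 10°.
Square 0, 4: +0·2° lon, +4·1° lat → SW at lon 60°, lat 14°.
Cell spans 2° lon × 1° lat.
south 14.00, north 15.00.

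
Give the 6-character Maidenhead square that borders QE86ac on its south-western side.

QE76xb

Longitude subsquare a = 0; −1 → -1, wraps to 23 = x, carry into square.
Longitude square 8; −1 → 7.
Latitude subsquare c = 2; −1 → 1 = b.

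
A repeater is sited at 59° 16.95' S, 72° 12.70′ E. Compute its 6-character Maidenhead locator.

Offset from 180°W / 90°S: lon 252.2117°, lat 30.7175°.
Field (20°×10°, letters A–R): 252.2117/20 → 12 → M, 30.7175/10 → 3 → D; chars MD.
Square (2°×1°, digits 0–9): 12.2117/2 → 6, 0.7175/1 → 0; chars 60.
Subsquare (5′×2.5′, letters a–x): 0.2117/0.0833333 → 2 → c, 0.7175/0.0416667 → 17 → r; chars cr.

MD60cr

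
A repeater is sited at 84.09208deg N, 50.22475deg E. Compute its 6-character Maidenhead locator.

Add 180° to longitude and 90° to latitude: 230.2248, 174.0921.
Field (20°×10°, letters A–R): lon ⌊230.2248/20⌋ = 11 → L; lat ⌊174.0921/10⌋ = 17 → R.
Square (2°×1°, digits 0–9): lon ⌊10.2248/2⌋ = 5; lat ⌊4.0921/1⌋ = 4.
Subsquare (5′×2.5′, letters a–x): lon ⌊0.2248/0.0833333⌋ = 2 → c; lat ⌊0.0921/0.0416667⌋ = 2 → c.

LR54cc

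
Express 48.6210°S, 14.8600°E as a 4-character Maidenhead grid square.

Shift to the Maidenhead origin (180°W, 90°S): lon 194.86, lat 41.38.
Field: 194.86/20 → 9 → J, 41.38/10 → 4 → E; chars JE.
Square: 14.86/2 → 7, 1.38/1 → 1; chars 71.

JE71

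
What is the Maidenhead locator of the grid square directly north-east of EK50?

Longitude square 5; +1 → 6.
Latitude square 0; +1 → 1.

EK61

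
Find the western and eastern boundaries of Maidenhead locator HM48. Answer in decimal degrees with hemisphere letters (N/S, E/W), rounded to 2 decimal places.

Field H=7, M=12: +7·20° lon, +12·10° lat → SW at lon -40°, lat 30°.
Square 4, 8: +4·2° lon, +8·1° lat → SW at lon -32°, lat 38°.
Cell spans 2° lon × 1° lat.
west 32.00° W, east 30.00° W.

32.00° W, 30.00° W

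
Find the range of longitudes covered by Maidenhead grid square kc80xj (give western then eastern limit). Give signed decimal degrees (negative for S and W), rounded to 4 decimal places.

37.9167, 38.0000

Field K=10, C=2: +10·20° lon, +2·10° lat → SW at lon 20°, lat -70°.
Square 8, 0: +8·2° lon, +0·1° lat → SW at lon 36°, lat -70°.
Subsquare x=23, j=9: +23·0.0833333° lon, +9·0.0416667° lat → SW at lon 37.9167°, lat -69.625°.
Cell spans 0.0833333° lon × 0.0416667° lat.
west 37.9167, east 38.0000.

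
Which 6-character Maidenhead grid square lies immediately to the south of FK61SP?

Latitude subsquare p = 15; −1 → 14 = o.
The longitude characters are unchanged.

FK61so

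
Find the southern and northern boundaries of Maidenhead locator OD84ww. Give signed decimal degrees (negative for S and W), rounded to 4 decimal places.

Field O=14, D=3: +14·20° lon, +3·10° lat → SW at lon 100°, lat -60°.
Square 8, 4: +8·2° lon, +4·1° lat → SW at lon 116°, lat -56°.
Subsquare w=22, w=22: +22·0.0833333° lon, +22·0.0416667° lat → SW at lon 117.833°, lat -55.0833°.
Cell spans 0.0833333° lon × 0.0416667° lat.
south -55.0833, north -55.0417.

-55.0833, -55.0417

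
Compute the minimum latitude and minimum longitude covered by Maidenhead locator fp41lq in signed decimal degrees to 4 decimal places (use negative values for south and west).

Field F=5, P=15: +5·20° lon, +15·10° lat → SW at lon -80°, lat 60°.
Square 4, 1: +4·2° lon, +1·1° lat → SW at lon -72°, lat 61°.
Subsquare l=11, q=16: +11·0.0833333° lon, +16·0.0416667° lat → SW at lon -71.0833°, lat 61.6667°.
latitude 61.6667, longitude -71.0833.

61.6667, -71.0833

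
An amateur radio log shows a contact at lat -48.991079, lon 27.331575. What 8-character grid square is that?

KE31pa92

Add 180° to longitude and 90° to latitude: 207.33157, 41.00892.
Field: 207.33157/20 → 10 → K, 41.00892/10 → 4 → E; chars KE.
Square: 7.33157/2 → 3, 1.00892/1 → 1; chars 31.
Subsquare: 1.33157/0.0833333 → 15 → p, 0.00892/0.0416667 → 0 → a; chars pa.
Extended square: 0.08157/0.00833333 → 9, 0.00892/0.00416667 → 2; chars 92.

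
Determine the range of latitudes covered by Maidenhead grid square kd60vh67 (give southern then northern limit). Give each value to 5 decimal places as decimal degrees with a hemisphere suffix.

59.67917° S, 59.67500° S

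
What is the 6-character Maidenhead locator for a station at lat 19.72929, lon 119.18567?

OK99or

Add 180° to longitude and 90° to latitude: 299.1857, 109.7293.
Field: 299.1857/20 → 14 → O, 109.7293/10 → 10 → K; chars OK.
Square: 19.1857/2 → 9, 9.7293/1 → 9; chars 99.
Subsquare: 1.1857/0.0833333 → 14 → o, 0.7293/0.0416667 → 17 → r; chars or.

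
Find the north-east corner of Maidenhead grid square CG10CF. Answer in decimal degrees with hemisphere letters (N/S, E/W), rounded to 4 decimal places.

Field C=2, G=6: +2·20° lon, +6·10° lat → SW at lon -140°, lat -30°.
Square 1, 0: +1·2° lon, +0·1° lat → SW at lon -138°, lat -30°.
Subsquare c=2, f=5: +2·0.0833333° lon, +5·0.0416667° lat → SW at lon -137.833°, lat -29.7917°.
Cell spans 0.0833333° lon × 0.0416667° lat. NE corner is SW corner plus one full cell.
latitude 29.7500° S, longitude 137.7500° W.

29.7500° S, 137.7500° W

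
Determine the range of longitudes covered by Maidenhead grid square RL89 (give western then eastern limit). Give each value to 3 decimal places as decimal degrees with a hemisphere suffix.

Field R=17, L=11: +17·20° lon, +11·10° lat → SW at lon 160°, lat 20°.
Square 8, 9: +8·2° lon, +9·1° lat → SW at lon 176°, lat 29°.
Cell spans 2° lon × 1° lat.
west 176.000° E, east 178.000° E.

176.000° E, 178.000° E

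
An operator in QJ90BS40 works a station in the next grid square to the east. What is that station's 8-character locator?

QJ90bs50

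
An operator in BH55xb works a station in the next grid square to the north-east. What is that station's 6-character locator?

BH65ac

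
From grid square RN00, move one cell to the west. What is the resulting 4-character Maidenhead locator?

Longitude square 0; −1 → -1, wraps to 9, carry into field.
Longitude field R = 17; −1 → 16 = Q.
The latitude characters are unchanged.

QN90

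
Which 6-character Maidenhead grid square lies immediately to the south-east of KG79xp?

KG89ao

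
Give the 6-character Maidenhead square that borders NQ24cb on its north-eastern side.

Longitude subsquare c = 2; +1 → 3 = d.
Latitude subsquare b = 1; +1 → 2 = c.

NQ24dc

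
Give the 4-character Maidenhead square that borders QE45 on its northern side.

QE46

Latitude square 5; +1 → 6.
The longitude characters are unchanged.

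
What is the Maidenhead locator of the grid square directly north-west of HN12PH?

Longitude subsquare p = 15; −1 → 14 = o.
Latitude subsquare h = 7; +1 → 8 = i.

HN12oi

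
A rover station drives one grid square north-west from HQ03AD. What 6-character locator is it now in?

Longitude subsquare a = 0; −1 → -1, wraps to 23 = x, carry into square.
Longitude square 0; −1 → -1, wraps to 9, carry into field.
Longitude field H = 7; −1 → 6 = G.
Latitude subsquare d = 3; +1 → 4 = e.

GQ93xe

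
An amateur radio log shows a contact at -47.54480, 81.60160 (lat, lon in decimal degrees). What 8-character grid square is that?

Shift to the Maidenhead origin (180°W, 90°S): lon 261.60160, lat 42.45520.
Field (20°×10°, letters A–R): 261.60160/20 → 13 → N, 42.45520/10 → 4 → E; chars NE.
Square (2°×1°, digits 0–9): 1.60160/2 → 0, 2.45520/1 → 2; chars 02.
Subsquare (5′×2.5′, letters a–x): 1.60160/0.0833333 → 19 → t, 0.45520/0.0416667 → 10 → k; chars tk.
Extended square (30″×15″, digits 0–9): 0.01827/0.00833333 → 2, 0.03853/0.00416667 → 9; chars 29.

NE02tk29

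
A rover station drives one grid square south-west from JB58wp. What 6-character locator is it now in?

Longitude subsquare w = 22; −1 → 21 = v.
Latitude subsquare p = 15; −1 → 14 = o.

JB58vo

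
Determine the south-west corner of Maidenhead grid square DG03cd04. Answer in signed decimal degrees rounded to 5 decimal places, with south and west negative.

-26.85833, -119.83333

Field D=3, G=6: +3·20° lon, +6·10° lat → SW at lon -120°, lat -30°.
Square 0, 3: +0·2° lon, +3·1° lat → SW at lon -120°, lat -27°.
Subsquare c=2, d=3: +2·0.0833333° lon, +3·0.0416667° lat → SW at lon -119.833°, lat -26.875°.
Extended square 0, 4: +0·0.00833333° lon, +4·0.00416667° lat → SW at lon -119.833°, lat -26.8583°.
latitude -26.85833, longitude -119.83333.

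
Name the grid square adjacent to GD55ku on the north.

GD55kv

Latitude subsquare u = 20; +1 → 21 = v.
The longitude characters are unchanged.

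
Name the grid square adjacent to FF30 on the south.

FE39

Latitude square 0; −1 → -1, wraps to 9, carry into field.
Latitude field F = 5; −1 → 4 = E.
The longitude characters are unchanged.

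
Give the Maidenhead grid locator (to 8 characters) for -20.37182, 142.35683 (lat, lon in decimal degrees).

QG19ep20

Add 180° to longitude and 90° to latitude: 322.35683, 69.62818.
Field: lon ⌊322.35683/20⌋ = 16 → Q; lat ⌊69.62818/10⌋ = 6 → G.
Square: lon ⌊2.35683/2⌋ = 1; lat ⌊9.62818/1⌋ = 9.
Subsquare: lon ⌊0.35683/0.0833333⌋ = 4 → e; lat ⌊0.62818/0.0416667⌋ = 15 → p.
Extended square: lon ⌊0.02350/0.00833333⌋ = 2; lat ⌊0.00318/0.00416667⌋ = 0.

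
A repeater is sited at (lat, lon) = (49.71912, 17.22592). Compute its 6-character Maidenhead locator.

JN89or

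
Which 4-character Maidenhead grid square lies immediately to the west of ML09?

Longitude square 0; −1 → -1, wraps to 9, carry into field.
Longitude field M = 12; −1 → 11 = L.
The latitude characters are unchanged.

LL99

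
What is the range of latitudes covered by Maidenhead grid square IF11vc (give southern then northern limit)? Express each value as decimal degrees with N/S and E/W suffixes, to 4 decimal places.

Field I=8, F=5: +8·20° lon, +5·10° lat → SW at lon -20°, lat -40°.
Square 1, 1: +1·2° lon, +1·1° lat → SW at lon -18°, lat -39°.
Subsquare v=21, c=2: +21·0.0833333° lon, +2·0.0416667° lat → SW at lon -16.25°, lat -38.9167°.
Cell spans 0.0833333° lon × 0.0416667° lat.
south 38.9167° S, north 38.8750° S.

38.9167° S, 38.8750° S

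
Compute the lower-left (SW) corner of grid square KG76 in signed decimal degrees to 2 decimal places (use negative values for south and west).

-24.00, 34.00

Field K=10, G=6: +10·20° lon, +6·10° lat → SW at lon 20°, lat -30°.
Square 7, 6: +7·2° lon, +6·1° lat → SW at lon 34°, lat -24°.
latitude -24.00, longitude 34.00.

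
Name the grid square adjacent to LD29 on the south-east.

LD38

Longitude square 2; +1 → 3.
Latitude square 9; −1 → 8.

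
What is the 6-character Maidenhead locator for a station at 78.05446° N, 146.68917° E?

QQ38ib

Offset from 180°W / 90°S: lon 326.6892°, lat 168.0545°.
Field (20°×10°, letters A–R): 326.6892/20 → 16 → Q, 168.0545/10 → 16 → Q; chars QQ.
Square (2°×1°, digits 0–9): 6.6892/2 → 3, 8.0545/1 → 8; chars 38.
Subsquare (5′×2.5′, letters a–x): 0.6892/0.0833333 → 8 → i, 0.0545/0.0416667 → 1 → b; chars ib.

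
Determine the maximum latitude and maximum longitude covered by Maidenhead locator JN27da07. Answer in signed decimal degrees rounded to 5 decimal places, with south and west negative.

Field J=9, N=13: +9·20° lon, +13·10° lat → SW at lon 0°, lat 40°.
Square 2, 7: +2·2° lon, +7·1° lat → SW at lon 4°, lat 47°.
Subsquare d=3, a=0: +3·0.0833333° lon, +0·0.0416667° lat → SW at lon 4.25°, lat 47°.
Extended square 0, 7: +0·0.00833333° lon, +7·0.00416667° lat → SW at lon 4.25°, lat 47.0292°.
Cell spans 0.00833333° lon × 0.00416667° lat. NE corner is SW corner plus one full cell.
latitude 47.03333, longitude 4.25833.

47.03333, 4.25833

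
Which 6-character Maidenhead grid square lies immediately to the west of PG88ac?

PG78xc

Longitude subsquare a = 0; −1 → -1, wraps to 23 = x, carry into square.
Longitude square 8; −1 → 7.
The latitude characters are unchanged.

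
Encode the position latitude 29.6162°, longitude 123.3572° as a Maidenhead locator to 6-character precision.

Offset from 180°W / 90°S: lon 303.3572°, lat 119.6162°.
Field (20°×10°, letters A–R): 303.3572/20 → 15 → P, 119.6162/10 → 11 → L; chars PL.
Square (2°×1°, digits 0–9): 3.3572/2 → 1, 9.6162/1 → 9; chars 19.
Subsquare (5′×2.5′, letters a–x): 1.3572/0.0833333 → 16 → q, 0.6162/0.0416667 → 14 → o; chars qo.

PL19qo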